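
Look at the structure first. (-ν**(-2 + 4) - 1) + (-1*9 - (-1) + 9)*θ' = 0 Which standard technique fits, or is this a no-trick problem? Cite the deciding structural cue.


Verdict: no special technique — the slope is a pure function of ν; integrate both sides and be done.


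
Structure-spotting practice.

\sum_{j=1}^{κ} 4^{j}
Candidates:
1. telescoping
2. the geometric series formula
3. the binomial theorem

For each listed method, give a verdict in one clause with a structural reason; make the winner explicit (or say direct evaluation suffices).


Verdict: the geometric series formula — each summand is the previous one scaled by 4; that constant multiplier is itself the geometric structure.
- telescoping — the summand is not presented as a shifted difference — a telescoping rewrite may exist, but the displayed structure does not offer one.
- the geometric series formula: applicable, and directly so.
- the binomial theorem: there is no sum-raised-to-a-power identity hiding in these terms.


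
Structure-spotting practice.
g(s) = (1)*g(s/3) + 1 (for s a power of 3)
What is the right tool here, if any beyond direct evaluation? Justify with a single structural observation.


Best approach: the master substitution — index division is the fingerprint: s/3 in the recursive call means substitute s = 3^m.


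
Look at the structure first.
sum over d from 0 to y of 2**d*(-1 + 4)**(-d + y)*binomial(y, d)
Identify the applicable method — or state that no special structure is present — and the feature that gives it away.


Verdict: the binomial theorem — binomial coefficients against complementary powers of 2 and (-1 + 4): recognize the binomial expansion and resum.


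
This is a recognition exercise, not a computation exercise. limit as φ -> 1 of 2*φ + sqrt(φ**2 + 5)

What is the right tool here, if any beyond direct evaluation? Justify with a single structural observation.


Diagnosis: no special technique — nothing blocks direct substitution at 1: plug in and finish.


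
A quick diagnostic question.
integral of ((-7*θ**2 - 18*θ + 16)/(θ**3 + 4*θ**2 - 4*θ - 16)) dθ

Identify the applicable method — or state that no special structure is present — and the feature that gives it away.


Diagnosis: partial fractions — a proper rational integrand whose denominator splits into simpler factors — decompose into partial fractions first.


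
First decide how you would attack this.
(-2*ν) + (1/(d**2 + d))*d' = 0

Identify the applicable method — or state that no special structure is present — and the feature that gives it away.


Technique: separation of variables — separating collects all d-dependence with the derivative and leaves all ν-dependence opposite: variables separate. A Bernoulli substitution applies to this equation as given; separation takes the same equation in its displayed form.


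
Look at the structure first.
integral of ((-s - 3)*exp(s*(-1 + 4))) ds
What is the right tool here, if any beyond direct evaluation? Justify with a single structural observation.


Best approach: integration by parts — differentiate -s - 3, integrate exp(s*(-1 + 4)): each pass lowers the polynomial degree, so parts terminates.


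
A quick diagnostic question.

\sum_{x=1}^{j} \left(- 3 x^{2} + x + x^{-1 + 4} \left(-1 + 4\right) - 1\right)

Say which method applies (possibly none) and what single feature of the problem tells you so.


Technique: no special technique — constant-multiple powers of x with no cancellation partners and no common ratio — use the standard power-sum formulas.


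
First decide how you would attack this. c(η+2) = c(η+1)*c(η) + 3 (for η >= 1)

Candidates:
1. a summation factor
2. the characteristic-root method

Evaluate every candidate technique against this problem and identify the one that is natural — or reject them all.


Technique: no special technique — the update rule curves (it is not linear in the unknown sequence), so no superposition-based closed form attaches — iterate or study it directly.
- a summation factor: no summation factor applies — the rule is not linear in the sequence values.
- the characteristic-root method: nonlinearity rules out exponential-mode superposition from the start.


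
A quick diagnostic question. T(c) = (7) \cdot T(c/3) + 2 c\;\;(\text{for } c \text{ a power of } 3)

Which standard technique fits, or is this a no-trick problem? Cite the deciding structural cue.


Technique: the master substitution — treat m = log base 3 of c as the new clock: one recursion step advances m by one while c scales by 3.


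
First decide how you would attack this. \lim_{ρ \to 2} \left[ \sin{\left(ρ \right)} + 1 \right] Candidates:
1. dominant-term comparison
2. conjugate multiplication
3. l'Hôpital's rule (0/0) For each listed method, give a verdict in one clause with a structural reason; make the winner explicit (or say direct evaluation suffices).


Best approach: no special technique — no zero denominators, no indeterminate clash at 2 — substitute and read off the value.
- dominant-term comparison: no dominant power emerges to decide the limit by degree comparison.
- conjugate multiplication — there are no radicals in tension whose conjugate would simplify matters.
- l'Hôpital's rule (0/0) — substituting the point produces a determinate value, not a 0 over 0 clash.


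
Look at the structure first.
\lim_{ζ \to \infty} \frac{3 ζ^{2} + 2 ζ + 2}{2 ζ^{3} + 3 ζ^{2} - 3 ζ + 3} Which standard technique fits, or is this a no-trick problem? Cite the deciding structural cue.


Method: dominant-term comparison — at large ζ only the top-degree terms survive; compare the leading terms and the limit falls out. Viewed as a single quotient this is an ∞/∞ form — an at-infinity application of l'Hôpital's rule would also resolve it; comparing leading growth reads the answer without differentiating.


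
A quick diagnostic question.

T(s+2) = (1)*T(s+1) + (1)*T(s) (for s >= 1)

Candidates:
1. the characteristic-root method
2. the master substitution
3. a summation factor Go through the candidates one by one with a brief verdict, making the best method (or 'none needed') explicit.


Diagnosis: the characteristic-root method — this is the constant-coefficient homogeneous case — the whole solution in s reduces to a polynomial's roots.
- the characteristic-root method — yes, a natural case for it.
- the master substitution: the recursion shifts the index rather than dividing it.
- a summation factor: the recurrence reaches back more than one step, outside the first-order family a summation factor normalizes.


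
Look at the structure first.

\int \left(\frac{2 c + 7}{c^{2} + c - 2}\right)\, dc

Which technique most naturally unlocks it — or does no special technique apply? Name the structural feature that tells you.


Diagnosis: partial fractions — once c^{2} + c - 2 is factored, each root contributes a simple-fraction term; integrate them one at a time.


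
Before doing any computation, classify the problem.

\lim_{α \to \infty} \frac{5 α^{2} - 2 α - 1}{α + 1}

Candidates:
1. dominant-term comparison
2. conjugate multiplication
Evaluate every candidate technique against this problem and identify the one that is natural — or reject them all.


Diagnosis: dominant-term comparison — divide by the highest power of α present: lower-order terms vanish and the dominant ratio remains.
- dominant-term comparison: applicable, and directly so.
- conjugate multiplication: no divergent radical difference is present for a conjugate pair to cancel.


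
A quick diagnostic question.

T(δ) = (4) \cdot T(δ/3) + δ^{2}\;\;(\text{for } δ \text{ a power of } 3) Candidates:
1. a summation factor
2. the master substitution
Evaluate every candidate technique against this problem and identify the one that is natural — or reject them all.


Verdict: the master substitution — the argument shrinks by the factor 3, so measure the index on a logarithmic scale and the recursion becomes a shift.
- a summation factor — a divided-index call is outside the fixed-shift first-order family a summation factor normalizes.
- the master substitution: a fit — the right tool for this form.


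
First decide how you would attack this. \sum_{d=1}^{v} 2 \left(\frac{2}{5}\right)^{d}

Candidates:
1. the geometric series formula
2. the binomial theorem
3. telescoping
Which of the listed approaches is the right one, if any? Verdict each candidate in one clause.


Method: the geometric series formula — each term is \frac{2}{5} times the previous one, so the geometric-series formula applies directly.
- the geometric series formula: a fit — the right tool for this form.
- the binomial theorem: the summand does not match any term pattern of an expanded binomial power.
- telescoping: writing out consecutive terms as given produces no pairwise cancellation.


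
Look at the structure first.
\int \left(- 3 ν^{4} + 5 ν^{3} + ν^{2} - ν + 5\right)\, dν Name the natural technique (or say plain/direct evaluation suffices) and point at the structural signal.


Best approach: no special technique — the integrand is a sum of constant multiples of powers of ν — integrate term by term.


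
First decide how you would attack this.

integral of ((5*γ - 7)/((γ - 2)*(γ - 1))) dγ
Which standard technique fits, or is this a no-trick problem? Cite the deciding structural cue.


Best approach: partial fractions — a proper rational integrand whose denominator splits into simpler factors — decompose into partial fractions first.


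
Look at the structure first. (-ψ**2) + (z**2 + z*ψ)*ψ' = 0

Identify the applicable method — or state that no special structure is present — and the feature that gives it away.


Diagnosis: the homogeneous substitution — the slope's numerator and denominator share total degree; set v = ψ/z and the equation drops to separable form. Rewriting — with the variables' roles exchanged where the shape demands it — would expose a Bernoulli structure too; the homogeneous substitution simply reads the degrees directly.


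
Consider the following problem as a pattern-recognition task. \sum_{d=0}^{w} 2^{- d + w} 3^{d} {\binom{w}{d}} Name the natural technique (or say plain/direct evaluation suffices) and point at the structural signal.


Best approach: the binomial theorem — terms weighting {\binom{w}{d}} against matched powers of 3 and 2 reassemble into (3 + 2)^w by the binomial theorem.


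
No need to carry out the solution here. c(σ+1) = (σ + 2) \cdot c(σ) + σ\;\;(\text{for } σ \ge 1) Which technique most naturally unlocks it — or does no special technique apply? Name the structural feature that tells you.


Technique: a summation factor — one-term recursion with variable weight σ + 2 is solved by product normalization, not by root-finding.


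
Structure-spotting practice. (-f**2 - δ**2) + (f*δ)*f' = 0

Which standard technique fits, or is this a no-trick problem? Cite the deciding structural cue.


Verdict: the homogeneous substitution — solved for the derivative, the right side is unchanged under scaling δ and f together — it depends only on the ratio f/δ, so substitute a single ratio variable. Rearranged, this also fits the Bernoulli template directly; the homogeneous substitution reads the structure without the rearrangement.


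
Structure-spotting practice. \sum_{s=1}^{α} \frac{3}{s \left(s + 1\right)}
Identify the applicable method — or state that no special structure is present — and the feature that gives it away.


Diagnosis: telescoping — \frac{3}{s \left(s + 1\right)} decomposes into shift-paired simple fractions; the series telescopes to finitely many boundary pieces.


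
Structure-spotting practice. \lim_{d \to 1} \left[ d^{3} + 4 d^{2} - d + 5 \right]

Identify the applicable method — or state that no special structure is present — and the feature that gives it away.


Diagnosis: no special technique — the function is continuous at 1; evaluation is itself the limit, no machinery required.


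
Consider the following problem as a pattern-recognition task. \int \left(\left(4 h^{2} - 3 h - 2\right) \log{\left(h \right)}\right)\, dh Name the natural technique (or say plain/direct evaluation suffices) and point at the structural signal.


Verdict: integration by parts — logs resist antidifferentiation but differentiate beautifully; pair \log{\left(h \right)} with the polynomial 4 h^{2} - 3 h - 2 via parts.


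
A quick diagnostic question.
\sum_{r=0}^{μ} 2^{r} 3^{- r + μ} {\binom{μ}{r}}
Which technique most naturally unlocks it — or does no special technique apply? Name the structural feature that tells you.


Technique: the binomial theorem — the binomial coefficients weight matched powers of 2 and 3, which is exactly the expansion of a binomial power.


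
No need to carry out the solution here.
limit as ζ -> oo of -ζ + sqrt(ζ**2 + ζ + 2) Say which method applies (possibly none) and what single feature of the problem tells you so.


Diagnosis: conjugate multiplication — an infinity-minus-infinity difference with a surviving radical — multiply by the conjugate to cancel the divergence.


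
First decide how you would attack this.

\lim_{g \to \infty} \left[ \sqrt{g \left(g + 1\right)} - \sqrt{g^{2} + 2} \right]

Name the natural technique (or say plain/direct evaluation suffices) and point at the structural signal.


Verdict: conjugate multiplication — two divergent pieces with a minus sign between them and a radical in the mix: rationalize \sqrt{g \left(g + 1\right)} - \sqrt{g^{2} + 2} before any limit law applies.


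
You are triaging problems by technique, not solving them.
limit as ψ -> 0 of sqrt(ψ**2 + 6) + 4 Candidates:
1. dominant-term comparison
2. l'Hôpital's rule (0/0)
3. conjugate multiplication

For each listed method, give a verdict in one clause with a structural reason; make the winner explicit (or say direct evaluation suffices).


Diagnosis: no special technique — no vanishing denominator and no indeterminate clash at the point — evaluation is immediate.
- dominant-term comparison — leading-power comparison does not apply to this form.
- l'Hôpital's rule (0/0): evaluation at the point is determinate, so the rule has nothing to repair.
- conjugate multiplication: the conjugate move applies to radical differences, which this is not.


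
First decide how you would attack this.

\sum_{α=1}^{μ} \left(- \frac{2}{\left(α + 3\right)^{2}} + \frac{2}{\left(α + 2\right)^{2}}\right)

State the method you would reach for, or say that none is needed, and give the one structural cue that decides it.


Verdict: telescoping — consecutive terms evaluate one function at adjacent indices (\frac{2}{\left(α + 2\right)^{2}} is its current value): one term's tail is the next term's head, so the chain collapses.


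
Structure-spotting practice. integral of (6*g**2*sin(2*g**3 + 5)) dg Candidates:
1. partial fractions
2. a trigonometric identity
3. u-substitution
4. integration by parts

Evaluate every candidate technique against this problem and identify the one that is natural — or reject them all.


Best approach: u-substitution — gathered as a product, the integrand carries the factor 6*g**2 — up to a constant, the derivative of the inner expression 2*g**3 + 5 — so u = 2*g**3 + 5 collapses the integral.
- partial fractions — there is no rational-function structure to decompose.
- a trigonometric identity — no even trigonometric power and no product of distinct frequencies to rewrite.
- u-substitution: yes — fits the structure here.
- integration by parts: a polynomial factor is present, but its partner is not an exp, sine, or cosine of a degree-1 argument, nor a logarithm.


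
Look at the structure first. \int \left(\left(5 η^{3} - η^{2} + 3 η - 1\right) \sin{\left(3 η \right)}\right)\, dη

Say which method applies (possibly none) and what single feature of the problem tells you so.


Technique: integration by parts — a polynomial 5 η^{3} - η^{2} + 3 η - 1 against the kernel \sin{\left(3 η \right)} is the signature bounded-ladder case for integration by parts.


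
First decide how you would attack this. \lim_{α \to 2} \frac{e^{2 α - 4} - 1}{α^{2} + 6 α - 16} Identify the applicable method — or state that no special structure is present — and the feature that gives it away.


Technique: l'Hôpital's rule (0/0) — plug in 2: top and bottom both hit zero, so differentiate each and retry. Expanding numerator and denominator to first order gives the same value — the rule automates exactly that.


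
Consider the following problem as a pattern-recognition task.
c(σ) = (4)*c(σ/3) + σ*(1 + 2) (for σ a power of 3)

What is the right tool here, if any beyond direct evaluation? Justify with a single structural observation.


Best approach: the master substitution — recursion at σ/3 is multiplicative in the index; logarithmic reindexing via σ = 3^m linearizes it.


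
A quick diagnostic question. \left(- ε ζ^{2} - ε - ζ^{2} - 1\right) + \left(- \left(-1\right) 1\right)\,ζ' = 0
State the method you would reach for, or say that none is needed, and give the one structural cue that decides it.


Best approach: separation of variables — solved for the derivative, the right side splits multiplicatively into a function of each variable alone — divide and integrate each side.


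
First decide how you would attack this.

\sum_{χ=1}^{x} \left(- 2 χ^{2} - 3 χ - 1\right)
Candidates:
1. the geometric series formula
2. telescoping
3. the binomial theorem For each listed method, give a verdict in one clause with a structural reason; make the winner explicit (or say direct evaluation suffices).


Best approach: no special technique — no ratio, no shift structure, no binomial pattern: sum the constant-multiple powers of χ with known formulas.
- the geometric series formula: no single multiplier carries one term to the next throughout the sum.
- telescoping: computed from the summand as displayed, the partial sums build up without the pairwise collapse telescoping exploits.
- the binomial theorem — there is no pair of bases whose matched powers would reassemble into a single binomial power.


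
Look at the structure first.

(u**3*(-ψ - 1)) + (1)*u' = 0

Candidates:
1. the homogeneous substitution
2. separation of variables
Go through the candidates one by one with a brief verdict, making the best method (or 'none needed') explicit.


Technique: separation of variables — separating collects all u-dependence with the derivative and leaves all ψ-dependence opposite: variables separate.
- the homogeneous substitution — the ratio of the variables does not determine the slope.
- separation of variables — yes — fits the structure here.


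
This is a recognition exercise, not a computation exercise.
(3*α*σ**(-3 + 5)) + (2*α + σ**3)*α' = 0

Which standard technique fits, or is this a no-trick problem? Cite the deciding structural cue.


Diagnosis: the exact-equation method — check exactness first: here it holds (3*α*σ**(-3 + 5), 2*α + σ**3 have matching cross partials), so no integrating factor is needed.


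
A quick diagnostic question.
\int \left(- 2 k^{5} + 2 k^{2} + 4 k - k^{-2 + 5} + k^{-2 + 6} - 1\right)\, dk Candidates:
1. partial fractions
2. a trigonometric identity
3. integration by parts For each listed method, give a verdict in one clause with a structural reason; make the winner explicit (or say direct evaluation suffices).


Technique: no special technique — every term is a constant multiple of a power of k; term-wise power-rule integration needs no preliminary transformation.
- partial fractions: there is no rational-function structure to decompose.
- a trigonometric identity: with no trigonometric functions present, identity rewriting has no target.
- integration by parts — parts would only shuffle a directly integrable integrand.


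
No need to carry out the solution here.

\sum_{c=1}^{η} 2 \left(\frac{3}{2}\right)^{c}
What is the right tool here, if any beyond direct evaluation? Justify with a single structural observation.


Diagnosis: the geometric series formula — check a ratio of consecutive terms: it is \frac{3}{2}, independent of the index, so the geometric formula closes the sum.


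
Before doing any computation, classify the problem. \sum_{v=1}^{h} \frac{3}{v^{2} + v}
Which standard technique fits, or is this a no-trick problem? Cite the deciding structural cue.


Best approach: telescoping — split \frac{3}{v^{2} + v} by partial fractions and the pieces are one function at shifted arguments — interior terms cancel.


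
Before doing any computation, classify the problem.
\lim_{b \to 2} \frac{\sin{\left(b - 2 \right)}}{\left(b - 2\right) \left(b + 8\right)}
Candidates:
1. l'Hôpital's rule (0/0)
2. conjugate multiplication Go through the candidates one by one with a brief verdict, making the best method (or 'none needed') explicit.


Diagnosis: l'Hôpital's rule (0/0) — the 0/0 form at 2 is the signature situation for l'Hôpital's rule. One could equally expand both pieces locally and compare leading terms; the rule does that in one stroke.
- l'Hôpital's rule (0/0) — applicable, and directly so.
- conjugate multiplication — rationalization has no target — no divergent radical difference appears.


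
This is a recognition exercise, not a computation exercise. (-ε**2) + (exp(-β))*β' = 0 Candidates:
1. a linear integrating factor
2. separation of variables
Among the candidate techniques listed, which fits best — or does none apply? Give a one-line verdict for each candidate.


Best approach: separation of variables — one side of the product carries the independent variable, the other the unknown — the textbook separation shape.
- a linear integrating factor: a nonlinear term in the unknown puts this outside the integrating-factor template.
- separation of variables — yes — fits the structure here.


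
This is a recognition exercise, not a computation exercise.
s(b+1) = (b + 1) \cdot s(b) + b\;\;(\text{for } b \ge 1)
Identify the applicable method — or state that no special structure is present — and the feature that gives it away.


Technique: a summation factor — it is first-order linear but the coefficient b + 1 depends on the index, so multiply through by a summation factor to telescope it.


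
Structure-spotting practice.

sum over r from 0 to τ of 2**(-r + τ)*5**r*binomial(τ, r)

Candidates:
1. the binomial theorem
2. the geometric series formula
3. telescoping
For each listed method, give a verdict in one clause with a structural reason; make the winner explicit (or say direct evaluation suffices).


Technique: the binomial theorem — the binomial coefficients weight matched powers of 5 and 2, which is exactly the expansion of a binomial power.
- the binomial theorem — yes — fits the structure here.
- the geometric series formula: dividing successive terms gives an index-dependent quantity, not a constant.
- telescoping: in the displayed form, no term reappears at a neighboring index to cancel against.


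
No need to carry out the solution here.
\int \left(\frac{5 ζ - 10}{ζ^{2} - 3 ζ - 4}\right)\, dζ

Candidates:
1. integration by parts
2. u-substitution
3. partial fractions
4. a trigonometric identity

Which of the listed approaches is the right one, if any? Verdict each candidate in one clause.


Diagnosis: partial fractions — break ζ^{2} - 3 ζ - 4 into its roots and the integral splits into logarithm-sized bites.
- integration by parts: the nonconstant-polynomial-times-standard-kernel pattern (an exp, sine, cosine, or logarithm partner) is absent.
- u-substitution: no subexpression of the integrand pairs with its own derivative as a factor — individual terms may offer their own substitutions, but any change of variable covering the whole integral would have to be constructed from outside the expression.
- partial fractions: a fit — the right tool for this form.
- a trigonometric identity: there is no trigonometric structure at all — the integrand carries no sine or cosine to rewrite.


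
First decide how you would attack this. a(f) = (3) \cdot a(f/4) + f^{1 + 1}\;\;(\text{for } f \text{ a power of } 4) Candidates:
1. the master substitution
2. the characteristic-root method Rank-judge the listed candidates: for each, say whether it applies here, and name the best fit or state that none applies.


Technique: the master substitution — treat m = log base 4 of f as the new clock: one recursion step advances m by one while f scales by 4.
- the master substitution: applicable, and directly so.
- the characteristic-root method: a divided-index call is not the fixed-shift linear shape that characteristic roots solve.


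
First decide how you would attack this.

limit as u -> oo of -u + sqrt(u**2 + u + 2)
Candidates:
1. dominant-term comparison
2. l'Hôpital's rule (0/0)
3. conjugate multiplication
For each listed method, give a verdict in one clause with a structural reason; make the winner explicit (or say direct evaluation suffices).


Technique: conjugate multiplication — infinity minus infinity with a radical in play — multiply by the conjugate so the divergences of sqrt(u**2 + u + 2) and u annihilate.
- dominant-term comparison — this is not a rational comparison of growth rates at infinity.
- l'Hôpital's rule (0/0): substitution produces ∞ − ∞ rather than a vanishing quotient; the rule needs a 0/0 ratio to act on.
- conjugate multiplication — a fit — the right tool for this form.


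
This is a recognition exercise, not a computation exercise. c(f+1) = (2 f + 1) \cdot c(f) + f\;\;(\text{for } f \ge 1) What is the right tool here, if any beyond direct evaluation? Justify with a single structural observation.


Best approach: a summation factor — the coefficient 2 f + 1 drifts with the index, so no fixed root exists; normalizing by the cumulative product telescopes it.


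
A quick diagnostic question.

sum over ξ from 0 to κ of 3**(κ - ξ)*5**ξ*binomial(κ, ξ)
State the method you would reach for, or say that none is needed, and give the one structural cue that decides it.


Verdict: the binomial theorem — the binomial coefficients weight matched powers of 5 and 3, which is exactly the expansion of a binomial power.


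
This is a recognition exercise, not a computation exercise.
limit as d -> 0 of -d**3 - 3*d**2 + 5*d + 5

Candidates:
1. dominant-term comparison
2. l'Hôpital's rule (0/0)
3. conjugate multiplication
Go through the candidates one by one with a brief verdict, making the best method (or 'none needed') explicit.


Diagnosis: no special technique — the expression is continuous at 0 — substitute and evaluate; no indeterminate form appears.
- dominant-term comparison — no ranking of term growth rates resolves the limit here.
- l'Hôpital's rule (0/0) — substituting the point produces a determinate value, not a 0 over 0 clash.
- conjugate multiplication — there is no infinity-minus-infinity radical difference to rationalize.


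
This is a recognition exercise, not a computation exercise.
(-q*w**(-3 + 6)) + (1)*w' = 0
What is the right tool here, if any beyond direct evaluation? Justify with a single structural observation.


Best approach: separation of variables — the derivative equals a pure function of q (namely q) times a pure function of w (namely w**(-3 + 6)); divide and integrate each side.


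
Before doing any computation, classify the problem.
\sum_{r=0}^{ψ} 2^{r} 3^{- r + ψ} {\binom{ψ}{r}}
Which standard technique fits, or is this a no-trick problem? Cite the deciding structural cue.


Method: the binomial theorem — binomial coefficients against complementary powers of 2 and 3: recognize the binomial expansion and resum.


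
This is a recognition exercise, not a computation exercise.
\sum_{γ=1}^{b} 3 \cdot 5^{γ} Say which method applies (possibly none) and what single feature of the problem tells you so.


Diagnosis: the geometric series formula — the ratio of consecutive terms is the constant 5, independent of the index — a geometric sum.


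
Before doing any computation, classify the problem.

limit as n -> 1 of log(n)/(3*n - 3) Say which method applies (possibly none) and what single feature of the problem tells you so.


Diagnosis: l'Hôpital's rule (0/0) — substituting 1 gives 0 over 0; differentiate top and bottom once and re-evaluate. A local series expansion at the point resolves it as well; the rule is the packaged version of that step.


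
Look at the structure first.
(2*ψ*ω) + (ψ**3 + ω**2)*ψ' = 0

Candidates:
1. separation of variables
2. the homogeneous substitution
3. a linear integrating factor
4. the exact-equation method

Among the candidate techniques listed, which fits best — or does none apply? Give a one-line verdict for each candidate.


Verdict: the exact-equation method — the cross partial derivatives of 2*ψ*ω and ψ**3 + ω**2 agree, so the left side is the total differential of one potential in ω and ψ.
- separation of variables: the two dependences are entangled, not a clean product of one-variable pieces.
- the homogeneous substitution: the slope is not a function of the ratio of the variables alone.
- a linear integrating factor — a nonlinear term in the unknown puts this outside the integrating-factor template.
- the exact-equation method: a fit — the right tool for this form.


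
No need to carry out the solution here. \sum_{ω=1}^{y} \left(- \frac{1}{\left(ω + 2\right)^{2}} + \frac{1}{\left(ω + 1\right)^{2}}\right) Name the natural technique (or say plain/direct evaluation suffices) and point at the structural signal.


Best approach: telescoping — the summand is \frac{1}{\left(ω + 1\right)^{2}} minus the same expression shifted by one, so consecutive terms cancel in pairs.


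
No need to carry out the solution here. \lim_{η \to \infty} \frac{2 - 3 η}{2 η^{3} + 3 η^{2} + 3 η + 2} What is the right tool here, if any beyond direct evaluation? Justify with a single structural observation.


Technique: dominant-term comparison — at large η only the top-degree terms survive; compare the leading terms and the limit falls out. Viewed as a single quotient this is an ∞/∞ form — an at-infinity application of l'Hôpital's rule would also resolve it; comparing leading growth reads the answer without differentiating.


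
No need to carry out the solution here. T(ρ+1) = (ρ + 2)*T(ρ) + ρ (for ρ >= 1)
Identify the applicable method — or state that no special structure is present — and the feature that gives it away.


Diagnosis: a summation factor — one-term recursion with variable weight ρ + 2 is solved by product normalization, not by root-finding.


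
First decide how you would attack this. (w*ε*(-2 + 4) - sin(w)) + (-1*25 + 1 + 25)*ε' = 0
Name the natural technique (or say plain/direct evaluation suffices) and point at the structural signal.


Technique: a linear integrating factor — linear in the unknown with genuine forcing: multiply through by the exponential of the integrated coefficient and the left side closes into one derivative.


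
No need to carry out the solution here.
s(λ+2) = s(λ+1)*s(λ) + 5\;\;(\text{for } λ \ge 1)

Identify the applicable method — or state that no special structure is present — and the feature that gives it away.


Best approach: no special technique — the new term depends nonlinearly on the old ones, which disqualifies every superposition-based technique.


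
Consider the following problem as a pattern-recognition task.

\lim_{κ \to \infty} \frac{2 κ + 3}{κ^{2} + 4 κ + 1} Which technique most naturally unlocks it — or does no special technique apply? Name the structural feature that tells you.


Diagnosis: dominant-term comparison — as κ grows, only the highest-degree terms matter — compare leading terms and read the limit off. l'Hôpital's at-infinity variant applies to the expression viewed as a single quotient; the leading-term comparison is the direct route.


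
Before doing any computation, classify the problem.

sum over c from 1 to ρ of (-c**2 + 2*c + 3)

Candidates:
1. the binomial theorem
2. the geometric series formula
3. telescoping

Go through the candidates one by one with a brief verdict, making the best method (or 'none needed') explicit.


Method: no special technique — recognize the absence of structure: constant-multiple powers of c summed plainly, no special method required.
- the binomial theorem: the summand does not match any term pattern of an expanded binomial power.
- the geometric series formula — the term-to-term ratio drifts with the index — the one thing the geometric formula cannot absorb.
- telescoping: neither a shifted-difference shape nor integer-spaced poles are present.


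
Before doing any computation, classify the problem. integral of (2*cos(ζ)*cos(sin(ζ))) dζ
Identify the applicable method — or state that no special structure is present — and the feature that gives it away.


Technique: u-substitution — differentiating the inner expression sin(ζ) produces the factor 2*cos(ζ) up to a constant multiple, so substituting u = sin(ζ) reduces everything to a one-variable integral in u.


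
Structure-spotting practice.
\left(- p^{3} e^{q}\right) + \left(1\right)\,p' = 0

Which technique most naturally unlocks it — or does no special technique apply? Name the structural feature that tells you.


Method: separation of variables — a product of single-variable factors, e^{q} and p^{3} — the textbook separable form.


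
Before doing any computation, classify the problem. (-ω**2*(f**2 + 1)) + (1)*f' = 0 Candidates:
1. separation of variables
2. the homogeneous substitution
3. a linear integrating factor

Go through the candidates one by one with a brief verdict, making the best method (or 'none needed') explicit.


Best approach: separation of variables — all dependence on the two variables factors apart, the defining separable shape.
- separation of variables — applicable, and directly so.
- the homogeneous substitution — rescaling both variables together changes the slope, so no ratio substitution collapses it.
- a linear integrating factor — the unknown enters nonlinearly (through a power, a denominator, or a transcendental function), which the linear integrating-factor recipe cannot absorb as-is — any repair would come from a preliminary substitution, not the factor.


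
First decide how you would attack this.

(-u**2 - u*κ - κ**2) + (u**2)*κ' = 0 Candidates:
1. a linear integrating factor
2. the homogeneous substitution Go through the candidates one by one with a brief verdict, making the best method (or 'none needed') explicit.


Method: the homogeneous substitution — the slope's numerator and denominator have matching total degree, so it depends only on κ/u and the ratio substitution collapses it.
- a linear integrating factor — a nonlinear term in the unknown puts this outside the integrating-factor template.
- the homogeneous substitution — yes — fits the structure here.


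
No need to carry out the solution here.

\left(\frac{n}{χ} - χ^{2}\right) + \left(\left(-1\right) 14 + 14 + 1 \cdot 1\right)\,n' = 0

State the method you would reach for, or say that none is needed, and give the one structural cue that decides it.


Technique: a linear integrating factor — linear in the unknown with genuine forcing: multiply through by the exponential of the integrated coefficient and the left side closes into one derivative.


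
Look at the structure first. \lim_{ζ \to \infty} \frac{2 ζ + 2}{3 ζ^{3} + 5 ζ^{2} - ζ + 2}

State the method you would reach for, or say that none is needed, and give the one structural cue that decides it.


Diagnosis: dominant-term comparison — divide through by the highest power of ζ; every lower-order term dies and the dominant terms decide the limit. Viewed as a single quotient this is an ∞/∞ form — an at-infinity application of l'Hôpital's rule would also resolve it; comparing leading growth reads the answer without differentiating.


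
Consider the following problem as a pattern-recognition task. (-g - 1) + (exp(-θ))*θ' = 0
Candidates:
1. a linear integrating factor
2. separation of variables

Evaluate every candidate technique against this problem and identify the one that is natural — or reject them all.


Method: separation of variables — solved for the derivative, the right side splits multiplicatively into a function of each variable alone — divide and integrate each side.
- a linear integrating factor: a nonlinear term in the unknown puts this outside the integrating-factor template.
- separation of variables — yes — fits the structure here.


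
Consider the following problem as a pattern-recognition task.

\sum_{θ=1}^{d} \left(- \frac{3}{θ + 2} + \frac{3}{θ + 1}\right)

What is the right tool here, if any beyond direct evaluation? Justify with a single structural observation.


Best approach: telescoping — each term adds \frac{3}{θ + 1} and subtracts the same expression advanced one index; that subtracted piece cancels against the next term's added copy — only the boundary terms survive.


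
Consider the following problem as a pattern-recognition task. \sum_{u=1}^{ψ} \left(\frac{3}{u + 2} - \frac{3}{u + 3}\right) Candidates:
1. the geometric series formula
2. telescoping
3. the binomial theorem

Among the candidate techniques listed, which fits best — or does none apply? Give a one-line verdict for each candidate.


Best approach: telescoping — the summand is built as \frac{3}{u + 2} minus its own successor — adjacent terms annihilate down the line.
- the geometric series formula: no single multiplier carries one term to the next throughout the sum.
- telescoping: yes, a natural case for it.
- the binomial theorem: the summand does not match any term pattern of an expanded binomial power.


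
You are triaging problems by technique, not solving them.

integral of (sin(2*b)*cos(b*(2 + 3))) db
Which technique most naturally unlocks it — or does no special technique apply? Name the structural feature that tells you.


Technique: a trigonometric identity — sin(2*b)*cos(b*(2 + 3)) mixes two frequencies; the product-to-sum identity splits it into single-frequency sinusoids.


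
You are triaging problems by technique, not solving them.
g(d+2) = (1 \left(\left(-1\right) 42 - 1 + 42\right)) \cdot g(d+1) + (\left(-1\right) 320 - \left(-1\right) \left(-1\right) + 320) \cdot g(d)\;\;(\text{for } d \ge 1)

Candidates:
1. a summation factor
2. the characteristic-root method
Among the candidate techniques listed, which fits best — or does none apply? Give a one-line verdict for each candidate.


Diagnosis: the characteristic-root method — linear, homogeneous, constant coefficients: solutions of the form r^d exist — find the roots of the characteristic polynomial.
- a summation factor: a summation factor telescopes one-step recursions; this one carries higher-order memory.
- the characteristic-root method — yes — fits the structure here.


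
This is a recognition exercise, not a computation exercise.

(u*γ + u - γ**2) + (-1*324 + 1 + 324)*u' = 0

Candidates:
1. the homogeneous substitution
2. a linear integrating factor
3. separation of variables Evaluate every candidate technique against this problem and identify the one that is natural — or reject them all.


Verdict: a linear integrating factor — linear in the unknown with genuine forcing: multiply through by the exponential of the integrated coefficient and the left side closes into one derivative.
- the homogeneous substitution — the slope does not depend on the ratio of the variables alone.
- a linear integrating factor — applies; the problem has the shape this method handles.
- separation of variables — the two dependences are entangled, not a clean product of one-variable pieces.
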